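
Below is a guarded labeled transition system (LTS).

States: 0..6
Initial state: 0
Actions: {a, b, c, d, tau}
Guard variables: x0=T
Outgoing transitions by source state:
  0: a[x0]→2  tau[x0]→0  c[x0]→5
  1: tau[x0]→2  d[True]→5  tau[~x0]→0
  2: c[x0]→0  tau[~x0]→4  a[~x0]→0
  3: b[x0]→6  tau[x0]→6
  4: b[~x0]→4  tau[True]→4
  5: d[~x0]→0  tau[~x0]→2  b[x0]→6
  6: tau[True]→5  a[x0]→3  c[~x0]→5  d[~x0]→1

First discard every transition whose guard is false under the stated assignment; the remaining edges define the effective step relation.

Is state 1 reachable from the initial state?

12 transition(s) survive guard evaluation.
depth 0: {0}
depth 1: {2,5}  now seen {0,2,5}
depth 2: {6}  now seen {0,2,5,6}
depth 3: {3}  now seen {0,2,3,5,6}
R = {0,2,3,5,6}

Answer: UNREACHABLE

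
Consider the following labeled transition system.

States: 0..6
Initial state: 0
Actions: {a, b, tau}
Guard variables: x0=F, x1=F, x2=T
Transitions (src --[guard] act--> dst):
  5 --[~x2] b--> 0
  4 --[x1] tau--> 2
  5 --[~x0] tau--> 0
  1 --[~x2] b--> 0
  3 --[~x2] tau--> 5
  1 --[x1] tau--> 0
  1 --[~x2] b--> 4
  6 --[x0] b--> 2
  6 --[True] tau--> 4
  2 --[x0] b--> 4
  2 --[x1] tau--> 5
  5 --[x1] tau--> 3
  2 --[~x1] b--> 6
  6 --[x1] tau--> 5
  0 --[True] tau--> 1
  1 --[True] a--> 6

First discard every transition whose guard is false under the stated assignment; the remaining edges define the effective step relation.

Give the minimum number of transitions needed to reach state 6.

Layered search for 6:
  Layer 0: {0}
  Layer 1: {1}
  Layer 2: {6}
first hit 6 at d=2 via tau·a

Answer: 2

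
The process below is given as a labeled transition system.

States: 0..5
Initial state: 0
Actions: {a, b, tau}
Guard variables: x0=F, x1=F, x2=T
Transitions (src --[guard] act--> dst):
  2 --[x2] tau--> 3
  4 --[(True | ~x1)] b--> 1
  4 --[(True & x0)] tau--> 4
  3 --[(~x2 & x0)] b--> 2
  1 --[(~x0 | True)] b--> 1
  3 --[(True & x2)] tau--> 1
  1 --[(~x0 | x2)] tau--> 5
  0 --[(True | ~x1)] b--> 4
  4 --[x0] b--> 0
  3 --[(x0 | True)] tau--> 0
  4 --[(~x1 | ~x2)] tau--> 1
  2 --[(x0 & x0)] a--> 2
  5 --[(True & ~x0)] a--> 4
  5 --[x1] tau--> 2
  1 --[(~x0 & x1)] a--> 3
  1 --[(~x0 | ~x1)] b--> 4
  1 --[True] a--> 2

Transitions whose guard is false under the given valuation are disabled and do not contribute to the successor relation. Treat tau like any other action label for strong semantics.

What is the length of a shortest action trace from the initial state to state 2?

Layered search for 2:
  Layer 0: {0}
  Layer 1: {4}
  Layer 2: {1}
  Layer 3: {2,5}
first hit 2 at d=3 via b·b·a

Answer: 3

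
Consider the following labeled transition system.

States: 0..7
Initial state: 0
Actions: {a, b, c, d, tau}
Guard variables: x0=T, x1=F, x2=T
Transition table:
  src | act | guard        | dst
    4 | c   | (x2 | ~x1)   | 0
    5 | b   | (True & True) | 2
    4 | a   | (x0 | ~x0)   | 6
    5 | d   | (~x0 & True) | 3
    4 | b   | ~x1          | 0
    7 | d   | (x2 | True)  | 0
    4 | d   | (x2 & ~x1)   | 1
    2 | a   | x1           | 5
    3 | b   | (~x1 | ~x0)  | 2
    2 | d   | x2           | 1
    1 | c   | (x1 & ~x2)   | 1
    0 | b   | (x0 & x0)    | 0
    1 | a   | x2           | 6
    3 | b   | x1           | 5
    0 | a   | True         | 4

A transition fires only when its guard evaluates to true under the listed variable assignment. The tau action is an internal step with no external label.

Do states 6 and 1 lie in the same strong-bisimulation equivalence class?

Answer: NOT BISIMILAR

Trace:
Refine partition for ~:
  round 0: {{0,1,2,3,4,5,6,7}}
  round 1: {{0},{1},{2,7},{3,5},{4},{6}}
  round 2: {{0},{1},{2},{3,5},{4},{6},{7}}
7 equivalence class(es) (converged in 3)
class of 6: {6}; class of 1: {1}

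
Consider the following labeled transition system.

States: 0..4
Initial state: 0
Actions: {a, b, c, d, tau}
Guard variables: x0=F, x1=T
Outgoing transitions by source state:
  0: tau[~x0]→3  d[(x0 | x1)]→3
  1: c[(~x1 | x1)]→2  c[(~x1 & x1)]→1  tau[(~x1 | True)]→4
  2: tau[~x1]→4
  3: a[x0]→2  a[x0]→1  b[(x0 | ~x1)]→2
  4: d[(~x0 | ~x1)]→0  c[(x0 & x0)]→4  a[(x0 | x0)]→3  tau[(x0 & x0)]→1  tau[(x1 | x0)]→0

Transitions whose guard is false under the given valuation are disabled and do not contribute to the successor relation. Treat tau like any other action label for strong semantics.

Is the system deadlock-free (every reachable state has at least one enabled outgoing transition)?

Answer: DEADLOCK at state 3

Analysis:
Reach set: {0,3}
  0: d→3  tau→3  [2 out]
  3: ∅  [deadlock]
trace reaching 3: tau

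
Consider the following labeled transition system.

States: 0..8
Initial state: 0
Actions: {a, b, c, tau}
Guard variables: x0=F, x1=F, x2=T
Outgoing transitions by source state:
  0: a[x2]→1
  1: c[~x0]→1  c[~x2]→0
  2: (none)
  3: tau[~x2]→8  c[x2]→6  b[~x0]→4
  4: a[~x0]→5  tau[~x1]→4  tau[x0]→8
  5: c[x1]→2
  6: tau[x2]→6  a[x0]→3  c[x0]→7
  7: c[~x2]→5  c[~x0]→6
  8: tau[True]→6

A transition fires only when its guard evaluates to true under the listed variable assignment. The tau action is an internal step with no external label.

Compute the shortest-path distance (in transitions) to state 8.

Layered search for 8:
  Layer 0: {0}
  Layer 1: {1}
8 never appears.

Answer: UNREACHABLE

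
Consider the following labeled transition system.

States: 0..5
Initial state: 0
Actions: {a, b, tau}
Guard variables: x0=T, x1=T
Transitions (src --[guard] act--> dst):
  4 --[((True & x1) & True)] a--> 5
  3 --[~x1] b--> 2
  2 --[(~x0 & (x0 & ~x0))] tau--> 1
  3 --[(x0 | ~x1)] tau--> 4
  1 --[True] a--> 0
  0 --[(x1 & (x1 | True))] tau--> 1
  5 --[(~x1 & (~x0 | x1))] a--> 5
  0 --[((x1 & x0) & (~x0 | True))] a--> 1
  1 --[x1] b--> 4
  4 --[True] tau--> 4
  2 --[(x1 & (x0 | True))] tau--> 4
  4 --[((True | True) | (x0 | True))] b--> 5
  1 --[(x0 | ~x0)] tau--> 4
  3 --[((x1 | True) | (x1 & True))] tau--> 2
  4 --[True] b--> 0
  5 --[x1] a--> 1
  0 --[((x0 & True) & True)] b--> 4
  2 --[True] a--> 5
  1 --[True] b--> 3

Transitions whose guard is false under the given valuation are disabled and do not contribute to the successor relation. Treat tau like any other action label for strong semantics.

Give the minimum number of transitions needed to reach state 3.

Answer: 2

Trace:
Layered search for 3:
  depth 0: {0}
  depth 1: {1,4}
  depth 2: {3,5}
depth(3)=2, e.g. a·b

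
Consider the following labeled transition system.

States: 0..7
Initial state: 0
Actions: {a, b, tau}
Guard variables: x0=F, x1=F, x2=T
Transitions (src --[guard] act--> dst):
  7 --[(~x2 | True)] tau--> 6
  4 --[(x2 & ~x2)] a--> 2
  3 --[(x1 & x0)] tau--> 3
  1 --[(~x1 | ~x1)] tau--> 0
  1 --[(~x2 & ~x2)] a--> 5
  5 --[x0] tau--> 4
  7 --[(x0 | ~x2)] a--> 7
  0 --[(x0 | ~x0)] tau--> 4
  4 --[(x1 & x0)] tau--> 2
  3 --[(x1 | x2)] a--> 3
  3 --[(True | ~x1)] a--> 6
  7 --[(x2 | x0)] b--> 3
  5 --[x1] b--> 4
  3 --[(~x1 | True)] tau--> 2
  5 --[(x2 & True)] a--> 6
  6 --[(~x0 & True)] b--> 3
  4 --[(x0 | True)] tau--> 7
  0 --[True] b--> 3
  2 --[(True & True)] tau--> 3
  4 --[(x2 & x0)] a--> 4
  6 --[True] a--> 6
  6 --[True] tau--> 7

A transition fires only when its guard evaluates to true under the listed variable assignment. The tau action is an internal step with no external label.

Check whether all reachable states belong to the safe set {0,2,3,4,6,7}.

Safe = {0,2,3,4,6,7}
R = {0,2,3,4,6,7}
  0: ✓
  2: ✓
  3: ✓
  4: ✓
  6: ✓
  7: ✓

Answer: INVARIANT HOLDS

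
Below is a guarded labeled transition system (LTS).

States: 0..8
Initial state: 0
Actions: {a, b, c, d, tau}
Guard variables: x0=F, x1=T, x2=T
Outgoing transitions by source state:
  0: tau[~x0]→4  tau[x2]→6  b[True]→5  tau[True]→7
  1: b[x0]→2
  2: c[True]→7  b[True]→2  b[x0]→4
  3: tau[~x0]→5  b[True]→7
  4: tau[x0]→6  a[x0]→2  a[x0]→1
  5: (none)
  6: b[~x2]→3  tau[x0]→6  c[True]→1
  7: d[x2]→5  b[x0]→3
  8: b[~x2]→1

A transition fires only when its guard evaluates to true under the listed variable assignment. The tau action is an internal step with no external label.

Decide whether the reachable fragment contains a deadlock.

Reach set: {0,1,4,5,6,7}
  0: b→5  tau→4  tau→6  tau→7  [4 out]
  1: ∅  [deadlock]
  4: ∅  [deadlock]
  5: ∅  [deadlock]
  6: c→1  [1 out]
  7: d→5  [1 out]
trace reaching 1: tau·c

Answer: DEADLOCK at state 1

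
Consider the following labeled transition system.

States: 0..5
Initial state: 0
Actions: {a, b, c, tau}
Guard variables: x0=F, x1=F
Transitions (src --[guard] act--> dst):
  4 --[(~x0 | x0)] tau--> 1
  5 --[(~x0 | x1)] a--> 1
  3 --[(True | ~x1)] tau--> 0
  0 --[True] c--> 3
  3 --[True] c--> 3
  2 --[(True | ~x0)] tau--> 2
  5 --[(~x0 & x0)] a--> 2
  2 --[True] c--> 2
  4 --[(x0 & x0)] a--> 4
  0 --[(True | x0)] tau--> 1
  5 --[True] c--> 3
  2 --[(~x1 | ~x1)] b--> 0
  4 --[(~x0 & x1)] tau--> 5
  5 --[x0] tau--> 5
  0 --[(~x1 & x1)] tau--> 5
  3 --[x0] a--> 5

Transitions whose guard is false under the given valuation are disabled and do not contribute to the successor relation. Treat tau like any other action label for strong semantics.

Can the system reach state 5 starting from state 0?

Answer: UNREACHABLE

Working:
10 transition(s) survive guard evaluation.
depth 0: {0}
depth 1: {1,3}  cumulative {0,1,3}
Reach set: {0,1,3}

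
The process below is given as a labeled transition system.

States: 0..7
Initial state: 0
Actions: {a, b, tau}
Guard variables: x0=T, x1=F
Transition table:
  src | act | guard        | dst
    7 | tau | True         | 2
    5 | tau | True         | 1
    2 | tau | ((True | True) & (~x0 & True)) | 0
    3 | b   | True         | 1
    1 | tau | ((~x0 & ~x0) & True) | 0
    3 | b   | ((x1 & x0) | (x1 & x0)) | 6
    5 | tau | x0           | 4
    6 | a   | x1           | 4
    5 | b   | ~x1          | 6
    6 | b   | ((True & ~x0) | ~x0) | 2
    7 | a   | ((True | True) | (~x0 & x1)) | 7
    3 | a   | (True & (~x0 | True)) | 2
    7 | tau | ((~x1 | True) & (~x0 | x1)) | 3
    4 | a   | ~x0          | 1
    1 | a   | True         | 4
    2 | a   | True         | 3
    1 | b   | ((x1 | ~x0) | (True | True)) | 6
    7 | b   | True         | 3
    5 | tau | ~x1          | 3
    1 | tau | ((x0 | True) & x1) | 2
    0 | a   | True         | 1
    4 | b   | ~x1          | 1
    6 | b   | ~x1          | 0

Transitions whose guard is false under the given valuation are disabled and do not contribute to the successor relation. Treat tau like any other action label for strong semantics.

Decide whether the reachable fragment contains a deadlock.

Answer: DEADLOCK-FREE

Analysis:
R = {0,1,4,6}
  0: a→1  [deg 1]
  1: a→4  b→6  [deg 2]
  4: b→1  [deg 1]
  6: b→0  [deg 1]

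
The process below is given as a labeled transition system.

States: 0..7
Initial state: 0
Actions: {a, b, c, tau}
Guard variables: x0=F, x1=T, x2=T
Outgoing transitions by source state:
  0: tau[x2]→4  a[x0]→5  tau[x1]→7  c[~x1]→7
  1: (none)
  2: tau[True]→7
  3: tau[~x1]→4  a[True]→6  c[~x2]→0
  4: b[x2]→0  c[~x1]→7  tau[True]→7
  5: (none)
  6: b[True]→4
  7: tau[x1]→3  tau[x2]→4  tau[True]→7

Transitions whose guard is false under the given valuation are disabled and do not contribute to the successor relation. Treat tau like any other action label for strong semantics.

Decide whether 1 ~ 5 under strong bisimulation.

Answer: BISIMILAR

Trace:
Refine partition for ~:
  round 0: {{0,1,2,3,4,5,6,7}}
  round 1: {{0,2,7},{1,5},{3},{4},{6}}
  round 2: {{0},{1,5},{2},{3},{4},{6},{7}}
stable after 3 split(s): 7 block(s)
1∈{1,5}, 5∈{1,5}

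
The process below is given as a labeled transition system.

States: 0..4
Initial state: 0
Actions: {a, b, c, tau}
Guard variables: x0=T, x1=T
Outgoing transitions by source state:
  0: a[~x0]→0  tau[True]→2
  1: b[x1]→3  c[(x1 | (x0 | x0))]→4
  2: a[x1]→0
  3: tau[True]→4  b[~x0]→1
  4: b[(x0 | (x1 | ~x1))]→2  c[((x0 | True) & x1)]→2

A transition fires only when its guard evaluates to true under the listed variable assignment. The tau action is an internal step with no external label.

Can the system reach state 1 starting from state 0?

Answer: UNREACHABLE

Analysis:
After dropping false guards: 7 live edges.
L0 = {0}
L1 = {2}  total {0,2}
R = {0,2}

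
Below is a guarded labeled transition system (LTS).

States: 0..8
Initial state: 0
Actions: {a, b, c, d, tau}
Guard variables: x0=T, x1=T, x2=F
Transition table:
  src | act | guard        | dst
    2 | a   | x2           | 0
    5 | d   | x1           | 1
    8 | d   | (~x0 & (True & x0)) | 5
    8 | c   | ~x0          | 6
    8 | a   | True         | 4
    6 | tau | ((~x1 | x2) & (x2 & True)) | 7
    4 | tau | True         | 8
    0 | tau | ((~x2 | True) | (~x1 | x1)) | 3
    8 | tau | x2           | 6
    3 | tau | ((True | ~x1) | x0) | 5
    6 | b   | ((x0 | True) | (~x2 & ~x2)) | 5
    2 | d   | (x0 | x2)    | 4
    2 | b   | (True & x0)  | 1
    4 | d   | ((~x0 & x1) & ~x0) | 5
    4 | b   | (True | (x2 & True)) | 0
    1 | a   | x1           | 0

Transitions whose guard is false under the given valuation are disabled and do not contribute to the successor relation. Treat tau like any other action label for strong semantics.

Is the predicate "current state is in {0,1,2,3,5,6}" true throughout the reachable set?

Allowed set {0,1,2,3,5,6}
Reach set: {0,1,3,5}
  0: ok
  1: ok
  3: ok
  5: ok

Answer: INVARIANT HOLDS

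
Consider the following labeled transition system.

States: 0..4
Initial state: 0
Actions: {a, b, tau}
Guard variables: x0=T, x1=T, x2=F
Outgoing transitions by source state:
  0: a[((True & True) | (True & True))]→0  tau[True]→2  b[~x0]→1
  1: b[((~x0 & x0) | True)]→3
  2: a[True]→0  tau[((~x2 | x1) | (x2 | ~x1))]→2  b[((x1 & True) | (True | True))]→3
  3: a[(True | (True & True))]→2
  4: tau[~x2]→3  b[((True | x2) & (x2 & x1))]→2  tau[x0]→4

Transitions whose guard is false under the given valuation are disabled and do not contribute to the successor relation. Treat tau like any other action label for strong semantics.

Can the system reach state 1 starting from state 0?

Answer: UNREACHABLE

Analysis:
After dropping false guards: 9 live edges.
depth 0: {0}
depth 1: {2}  total {0,2}
depth 2: {3}  total {0,2,3}
Reach set: {0,2,3}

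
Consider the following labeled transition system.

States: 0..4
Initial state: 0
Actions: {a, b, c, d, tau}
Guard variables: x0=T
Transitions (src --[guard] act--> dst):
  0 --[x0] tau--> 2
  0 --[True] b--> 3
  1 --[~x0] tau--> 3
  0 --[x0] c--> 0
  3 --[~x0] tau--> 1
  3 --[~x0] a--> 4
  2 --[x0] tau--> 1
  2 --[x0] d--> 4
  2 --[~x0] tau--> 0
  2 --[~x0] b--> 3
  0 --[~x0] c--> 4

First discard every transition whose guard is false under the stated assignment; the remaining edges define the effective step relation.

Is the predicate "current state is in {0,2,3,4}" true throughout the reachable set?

Safe = {0,2,3,4}
Reach set: {0,1,2,3,4}
  0: ok
  1: VIOLATES
  2: ok
  3: ok
  4: ok
counterexample path to 1: tau·tau

Answer: INVARIANT VIOLATED at state 1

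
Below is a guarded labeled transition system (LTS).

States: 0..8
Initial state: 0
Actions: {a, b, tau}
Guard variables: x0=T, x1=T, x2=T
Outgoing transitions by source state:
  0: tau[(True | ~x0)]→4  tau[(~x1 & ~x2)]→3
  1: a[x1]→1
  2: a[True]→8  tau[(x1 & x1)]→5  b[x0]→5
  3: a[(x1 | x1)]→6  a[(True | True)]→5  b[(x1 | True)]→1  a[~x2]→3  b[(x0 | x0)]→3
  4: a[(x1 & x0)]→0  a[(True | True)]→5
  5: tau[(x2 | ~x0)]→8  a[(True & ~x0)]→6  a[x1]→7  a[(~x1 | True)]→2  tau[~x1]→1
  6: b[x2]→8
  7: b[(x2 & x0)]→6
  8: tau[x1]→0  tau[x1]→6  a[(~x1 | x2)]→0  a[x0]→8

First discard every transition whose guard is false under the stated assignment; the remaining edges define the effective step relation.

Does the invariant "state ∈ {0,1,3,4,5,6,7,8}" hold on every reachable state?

Answer: INVARIANT VIOLATED at state 2

Working:
Safe = {0,1,3,4,5,6,7,8}
R = {0,2,4,5,6,7,8}
  0: ok
  2: outside
  4: ok
  5: ok
  6: ok
  7: ok
  8: ok
reach 2 via tau·a·a — violates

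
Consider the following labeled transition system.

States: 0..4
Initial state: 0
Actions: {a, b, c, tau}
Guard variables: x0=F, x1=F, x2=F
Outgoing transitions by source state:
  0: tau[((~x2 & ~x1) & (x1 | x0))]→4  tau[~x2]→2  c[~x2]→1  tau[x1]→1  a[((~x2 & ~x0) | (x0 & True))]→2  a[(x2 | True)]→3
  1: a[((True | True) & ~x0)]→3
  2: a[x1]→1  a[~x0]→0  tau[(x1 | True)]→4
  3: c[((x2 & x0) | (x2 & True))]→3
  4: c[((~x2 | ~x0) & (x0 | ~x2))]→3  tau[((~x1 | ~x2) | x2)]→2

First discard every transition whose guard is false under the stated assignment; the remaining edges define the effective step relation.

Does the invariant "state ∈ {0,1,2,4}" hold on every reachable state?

Allowed set {0,1,2,4}
Reachable = {0,1,2,3,4}
  0: ✓
  1: ✓
  2: ✓
  3: ✗ unsafe
  4: ✓
witness against invariant: a → 3

Answer: INVARIANT VIOLATED at state 3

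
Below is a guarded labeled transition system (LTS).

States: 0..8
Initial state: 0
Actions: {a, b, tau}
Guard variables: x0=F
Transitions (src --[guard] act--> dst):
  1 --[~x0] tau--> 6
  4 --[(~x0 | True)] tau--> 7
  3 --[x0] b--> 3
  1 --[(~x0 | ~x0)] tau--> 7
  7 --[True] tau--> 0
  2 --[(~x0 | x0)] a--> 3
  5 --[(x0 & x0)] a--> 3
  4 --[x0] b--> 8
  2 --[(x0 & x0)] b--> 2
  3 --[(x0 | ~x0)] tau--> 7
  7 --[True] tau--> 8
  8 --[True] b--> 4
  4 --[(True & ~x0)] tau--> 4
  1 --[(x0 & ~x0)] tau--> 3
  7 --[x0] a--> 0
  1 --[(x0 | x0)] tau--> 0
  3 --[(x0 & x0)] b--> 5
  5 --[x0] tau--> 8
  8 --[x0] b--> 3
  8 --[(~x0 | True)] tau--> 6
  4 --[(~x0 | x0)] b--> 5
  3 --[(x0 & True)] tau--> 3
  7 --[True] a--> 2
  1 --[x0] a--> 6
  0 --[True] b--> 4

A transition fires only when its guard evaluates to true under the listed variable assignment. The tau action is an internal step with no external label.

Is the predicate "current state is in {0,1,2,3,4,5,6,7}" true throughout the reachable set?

Answer: INVARIANT VIOLATED at state 8

Working:
Inv-set: {0,1,2,3,4,5,6,7}
Reachable = {0,2,3,4,5,6,7,8}
  0: ✓
  2: ✓
  3: ✓
  4: ✓
  5: ✓
  6: ✓
  7: ✓
  8: outside
reach 8 via b·tau·tau — violates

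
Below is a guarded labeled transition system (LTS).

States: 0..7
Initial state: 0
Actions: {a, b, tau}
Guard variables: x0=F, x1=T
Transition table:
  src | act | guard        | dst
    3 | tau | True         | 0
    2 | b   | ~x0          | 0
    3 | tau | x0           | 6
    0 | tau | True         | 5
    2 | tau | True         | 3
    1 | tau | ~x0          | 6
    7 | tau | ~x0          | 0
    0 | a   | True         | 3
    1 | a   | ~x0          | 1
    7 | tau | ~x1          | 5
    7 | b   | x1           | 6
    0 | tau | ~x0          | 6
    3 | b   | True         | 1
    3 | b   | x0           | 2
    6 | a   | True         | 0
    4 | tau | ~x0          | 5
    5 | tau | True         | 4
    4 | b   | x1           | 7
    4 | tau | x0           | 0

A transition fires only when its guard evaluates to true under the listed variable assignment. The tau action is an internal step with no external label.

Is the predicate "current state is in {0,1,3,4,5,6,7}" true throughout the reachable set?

Answer: INVARIANT HOLDS

Analysis:
Safe = {0,1,3,4,5,6,7}
Reachable = {0,1,3,4,5,6,7}
  0: ✓
  1: ✓
  3: ✓
  4: ✓
  5: ✓
  6: ✓
  7: ✓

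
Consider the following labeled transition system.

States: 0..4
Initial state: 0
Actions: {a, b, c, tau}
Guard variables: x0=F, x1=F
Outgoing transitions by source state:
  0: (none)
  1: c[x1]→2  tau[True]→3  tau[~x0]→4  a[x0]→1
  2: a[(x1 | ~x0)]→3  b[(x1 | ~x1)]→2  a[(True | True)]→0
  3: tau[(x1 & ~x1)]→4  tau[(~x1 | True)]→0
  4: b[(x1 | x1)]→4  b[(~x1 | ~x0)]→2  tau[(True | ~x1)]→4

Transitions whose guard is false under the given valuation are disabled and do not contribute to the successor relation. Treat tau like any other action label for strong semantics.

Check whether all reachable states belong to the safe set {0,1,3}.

Answer: INVARIANT HOLDS

Working:
Inv-set: {0,1,3}
R = {0}
  0: ok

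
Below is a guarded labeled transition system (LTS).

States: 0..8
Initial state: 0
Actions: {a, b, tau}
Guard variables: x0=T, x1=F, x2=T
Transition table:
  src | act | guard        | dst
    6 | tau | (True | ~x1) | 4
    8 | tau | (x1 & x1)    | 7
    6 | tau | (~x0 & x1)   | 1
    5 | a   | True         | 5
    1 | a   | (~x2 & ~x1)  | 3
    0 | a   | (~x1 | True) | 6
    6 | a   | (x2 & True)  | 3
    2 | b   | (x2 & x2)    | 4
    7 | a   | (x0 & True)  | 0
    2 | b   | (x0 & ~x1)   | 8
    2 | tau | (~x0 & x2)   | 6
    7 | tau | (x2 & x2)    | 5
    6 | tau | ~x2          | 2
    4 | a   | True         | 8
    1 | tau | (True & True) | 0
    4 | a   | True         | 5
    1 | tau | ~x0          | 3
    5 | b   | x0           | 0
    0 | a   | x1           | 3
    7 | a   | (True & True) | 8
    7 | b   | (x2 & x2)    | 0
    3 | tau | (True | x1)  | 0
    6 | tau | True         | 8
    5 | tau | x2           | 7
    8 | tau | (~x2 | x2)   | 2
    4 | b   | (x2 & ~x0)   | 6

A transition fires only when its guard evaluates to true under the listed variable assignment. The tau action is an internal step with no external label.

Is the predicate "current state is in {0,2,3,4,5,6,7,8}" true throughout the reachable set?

Answer: INVARIANT HOLDS

Analysis:
Allowed set {0,2,3,4,5,6,7,8}
Reach set: {0,2,3,4,5,6,7,8}
  0: ok
  2: ok
  3: ok
  4: ok
  5: ok
  6: ok
  7: ok
  8: ok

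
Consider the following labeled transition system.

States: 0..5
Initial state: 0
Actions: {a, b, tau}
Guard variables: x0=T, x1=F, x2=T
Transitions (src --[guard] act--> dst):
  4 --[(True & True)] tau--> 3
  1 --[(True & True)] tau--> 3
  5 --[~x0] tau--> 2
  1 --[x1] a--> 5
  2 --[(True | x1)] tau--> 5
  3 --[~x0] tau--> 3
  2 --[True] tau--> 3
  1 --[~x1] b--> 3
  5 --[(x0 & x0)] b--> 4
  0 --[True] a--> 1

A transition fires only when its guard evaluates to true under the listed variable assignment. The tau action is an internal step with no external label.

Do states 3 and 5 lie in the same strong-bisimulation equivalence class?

Compute ~ classes (split until stable):
  round 0: {{0,1,2,3,4,5}}
  round 1: {{0},{1},{2,4},{3},{5}}
  round 2: {{0},{1},{2},{3},{4},{5}}
Fixed point at round 3; 6 class(es).
class of 3: {3}; class of 5: {5}

Answer: NOT BISIMILAR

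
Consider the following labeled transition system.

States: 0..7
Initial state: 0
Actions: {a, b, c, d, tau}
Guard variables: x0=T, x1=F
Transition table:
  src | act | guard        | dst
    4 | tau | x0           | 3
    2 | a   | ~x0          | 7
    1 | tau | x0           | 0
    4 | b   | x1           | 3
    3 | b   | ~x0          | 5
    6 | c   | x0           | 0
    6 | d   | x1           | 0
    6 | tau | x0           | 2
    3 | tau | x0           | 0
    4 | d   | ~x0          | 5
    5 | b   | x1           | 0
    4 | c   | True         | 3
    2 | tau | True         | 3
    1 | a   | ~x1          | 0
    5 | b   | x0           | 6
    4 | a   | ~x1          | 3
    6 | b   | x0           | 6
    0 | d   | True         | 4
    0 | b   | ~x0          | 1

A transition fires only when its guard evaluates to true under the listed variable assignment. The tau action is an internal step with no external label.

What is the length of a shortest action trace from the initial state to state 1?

Answer: UNREACHABLE

Working:
BFS to 1:
  Layer 0: {0}
  Layer 1: {4}
  Layer 2: {3}
1 never appears.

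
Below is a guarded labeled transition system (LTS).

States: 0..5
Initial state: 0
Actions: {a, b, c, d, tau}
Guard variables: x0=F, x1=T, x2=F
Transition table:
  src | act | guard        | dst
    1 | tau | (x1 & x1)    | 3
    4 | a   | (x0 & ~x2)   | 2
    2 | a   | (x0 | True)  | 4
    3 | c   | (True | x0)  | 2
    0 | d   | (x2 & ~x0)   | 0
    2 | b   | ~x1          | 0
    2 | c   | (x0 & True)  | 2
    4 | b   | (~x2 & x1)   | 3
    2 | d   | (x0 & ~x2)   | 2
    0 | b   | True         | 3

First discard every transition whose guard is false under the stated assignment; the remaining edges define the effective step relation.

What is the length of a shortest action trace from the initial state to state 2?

Answer: 2

Trace:
Layered search for 2:
  Layer 0: {0}
  Layer 1: {3}
  Layer 2: {2}
depth(2)=2, e.g. b·c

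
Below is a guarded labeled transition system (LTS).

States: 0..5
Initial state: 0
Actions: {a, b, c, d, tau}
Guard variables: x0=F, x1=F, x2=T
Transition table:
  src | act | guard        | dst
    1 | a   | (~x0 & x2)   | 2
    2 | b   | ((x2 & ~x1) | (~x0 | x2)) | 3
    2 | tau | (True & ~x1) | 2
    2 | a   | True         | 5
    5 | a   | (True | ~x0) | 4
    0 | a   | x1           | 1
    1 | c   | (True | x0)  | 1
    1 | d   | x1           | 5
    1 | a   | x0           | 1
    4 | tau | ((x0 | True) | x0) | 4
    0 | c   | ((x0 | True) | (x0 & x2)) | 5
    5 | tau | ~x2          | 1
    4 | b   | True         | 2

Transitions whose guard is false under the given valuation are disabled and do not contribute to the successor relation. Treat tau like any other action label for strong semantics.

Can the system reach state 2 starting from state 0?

Guard filter leaves 9 enabled edge(s).
Layer 0: {0}
Layer 1: {5}  cumulative {0,5}
Layer 2: {4}  cumulative {0,4,5}
Layer 3: {2}  cumulative {0,2,4,5}
Layer 4: {3}  cumulative {0,2,3,4,5}
Reach set: {0,2,3,4,5}
Path to 2: c·a·b

Answer: REACHABLE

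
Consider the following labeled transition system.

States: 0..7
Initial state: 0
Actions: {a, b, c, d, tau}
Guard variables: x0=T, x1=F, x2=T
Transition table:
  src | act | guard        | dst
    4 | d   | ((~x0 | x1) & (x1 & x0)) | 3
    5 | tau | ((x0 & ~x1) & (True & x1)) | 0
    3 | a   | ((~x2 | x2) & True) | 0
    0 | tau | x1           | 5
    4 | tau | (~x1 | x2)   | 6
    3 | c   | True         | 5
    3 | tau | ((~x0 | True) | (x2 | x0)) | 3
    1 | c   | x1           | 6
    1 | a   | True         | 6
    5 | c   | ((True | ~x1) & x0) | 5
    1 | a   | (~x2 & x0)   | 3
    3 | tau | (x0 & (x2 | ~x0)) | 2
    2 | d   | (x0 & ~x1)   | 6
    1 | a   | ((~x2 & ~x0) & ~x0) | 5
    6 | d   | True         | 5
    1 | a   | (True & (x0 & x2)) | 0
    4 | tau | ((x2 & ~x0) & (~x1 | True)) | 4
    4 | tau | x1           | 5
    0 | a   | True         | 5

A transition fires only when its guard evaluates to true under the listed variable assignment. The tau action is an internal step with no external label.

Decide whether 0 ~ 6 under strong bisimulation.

Answer: NOT BISIMILAR

Analysis:
Bisimulation quotient by refinement:
  round 0: {{0,1,2,3,4,5,6,7}}
  round 1: {{0,1},{2,6},{3},{4},{5},{7}}
  round 2: {{0},{1},{2},{3},{4},{5},{6},{7}}
8 equivalence class(es) (converged in 3)
[0]={0}  [6]={6}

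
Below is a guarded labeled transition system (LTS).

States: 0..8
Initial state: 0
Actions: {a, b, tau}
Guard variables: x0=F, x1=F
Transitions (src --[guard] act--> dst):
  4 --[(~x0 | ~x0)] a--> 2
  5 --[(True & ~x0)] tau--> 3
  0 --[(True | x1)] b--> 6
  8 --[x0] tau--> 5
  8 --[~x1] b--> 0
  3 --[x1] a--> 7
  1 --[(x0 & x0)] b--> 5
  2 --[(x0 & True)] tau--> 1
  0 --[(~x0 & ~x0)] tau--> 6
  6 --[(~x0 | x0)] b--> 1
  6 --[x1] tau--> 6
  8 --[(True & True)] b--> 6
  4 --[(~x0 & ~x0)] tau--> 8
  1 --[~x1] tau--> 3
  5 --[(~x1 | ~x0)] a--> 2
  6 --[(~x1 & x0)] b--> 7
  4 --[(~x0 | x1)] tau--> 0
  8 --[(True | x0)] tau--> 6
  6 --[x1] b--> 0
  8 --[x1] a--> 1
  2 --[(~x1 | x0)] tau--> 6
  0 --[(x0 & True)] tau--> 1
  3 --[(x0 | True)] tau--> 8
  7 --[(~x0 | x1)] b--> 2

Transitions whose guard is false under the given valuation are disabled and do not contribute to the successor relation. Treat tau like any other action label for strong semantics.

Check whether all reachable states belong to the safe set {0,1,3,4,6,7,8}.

Safe = {0,1,3,4,6,7,8}
R = {0,1,3,6,8}
  0: safe
  1: safe
  3: safe
  6: safe
  8: safe

Answer: INVARIANT HOLDS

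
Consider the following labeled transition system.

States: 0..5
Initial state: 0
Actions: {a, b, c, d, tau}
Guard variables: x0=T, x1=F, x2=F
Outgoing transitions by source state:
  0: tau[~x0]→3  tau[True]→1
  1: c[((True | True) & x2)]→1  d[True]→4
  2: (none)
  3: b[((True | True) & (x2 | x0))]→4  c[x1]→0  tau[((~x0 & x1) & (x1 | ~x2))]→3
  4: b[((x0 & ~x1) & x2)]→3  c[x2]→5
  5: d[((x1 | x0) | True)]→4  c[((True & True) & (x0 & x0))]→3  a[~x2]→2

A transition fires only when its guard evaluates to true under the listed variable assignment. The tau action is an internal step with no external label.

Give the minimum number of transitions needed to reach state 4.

Answer: 2

Working:
BFS to 4:
  L0 = {0}
  L1 = {1}
  L2 = {4}
4 enters at depth 2; path tau·d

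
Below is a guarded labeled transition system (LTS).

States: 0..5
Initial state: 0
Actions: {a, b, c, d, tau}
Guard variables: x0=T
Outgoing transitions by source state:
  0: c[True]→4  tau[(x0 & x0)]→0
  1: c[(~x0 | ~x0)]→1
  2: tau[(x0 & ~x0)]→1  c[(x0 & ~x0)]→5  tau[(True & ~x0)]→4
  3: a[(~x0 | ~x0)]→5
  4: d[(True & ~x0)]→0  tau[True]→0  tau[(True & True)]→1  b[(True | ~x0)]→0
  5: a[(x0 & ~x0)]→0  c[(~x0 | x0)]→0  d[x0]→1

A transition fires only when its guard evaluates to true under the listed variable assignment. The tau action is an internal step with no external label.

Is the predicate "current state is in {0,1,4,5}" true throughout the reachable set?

Answer: INVARIANT HOLDS

Analysis:
Safe = {0,1,4,5}
Reach set: {0,1,4}
  0: safe
  1: safe
  4: safe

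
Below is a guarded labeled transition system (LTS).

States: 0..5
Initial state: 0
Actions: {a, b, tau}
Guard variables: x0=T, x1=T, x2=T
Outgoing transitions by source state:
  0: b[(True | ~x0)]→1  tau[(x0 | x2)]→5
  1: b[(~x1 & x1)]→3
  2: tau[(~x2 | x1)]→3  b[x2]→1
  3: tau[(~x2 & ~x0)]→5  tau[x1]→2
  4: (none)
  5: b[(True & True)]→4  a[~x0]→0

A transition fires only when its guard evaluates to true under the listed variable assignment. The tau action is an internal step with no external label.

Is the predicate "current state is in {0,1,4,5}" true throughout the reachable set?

Answer: INVARIANT HOLDS

Trace:
Safe = {0,1,4,5}
R = {0,1,4,5}
  0: ok
  1: ok
  4: ok
  5: ok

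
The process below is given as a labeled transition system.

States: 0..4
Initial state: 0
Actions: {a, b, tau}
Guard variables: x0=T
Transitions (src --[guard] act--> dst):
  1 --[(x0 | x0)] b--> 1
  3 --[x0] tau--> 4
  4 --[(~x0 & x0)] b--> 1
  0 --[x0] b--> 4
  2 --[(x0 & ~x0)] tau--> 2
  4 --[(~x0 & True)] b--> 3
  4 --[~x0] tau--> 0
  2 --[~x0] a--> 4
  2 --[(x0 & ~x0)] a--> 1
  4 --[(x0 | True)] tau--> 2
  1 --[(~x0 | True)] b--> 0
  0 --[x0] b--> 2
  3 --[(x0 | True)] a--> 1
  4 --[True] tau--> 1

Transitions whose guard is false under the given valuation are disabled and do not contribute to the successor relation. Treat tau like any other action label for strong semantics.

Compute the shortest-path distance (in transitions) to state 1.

Answer: 2

Trace:
BFS to 1:
  Layer 0: {0}
  Layer 1: {2,4}
  Layer 2: {1}
depth(1)=2, e.g. b·tau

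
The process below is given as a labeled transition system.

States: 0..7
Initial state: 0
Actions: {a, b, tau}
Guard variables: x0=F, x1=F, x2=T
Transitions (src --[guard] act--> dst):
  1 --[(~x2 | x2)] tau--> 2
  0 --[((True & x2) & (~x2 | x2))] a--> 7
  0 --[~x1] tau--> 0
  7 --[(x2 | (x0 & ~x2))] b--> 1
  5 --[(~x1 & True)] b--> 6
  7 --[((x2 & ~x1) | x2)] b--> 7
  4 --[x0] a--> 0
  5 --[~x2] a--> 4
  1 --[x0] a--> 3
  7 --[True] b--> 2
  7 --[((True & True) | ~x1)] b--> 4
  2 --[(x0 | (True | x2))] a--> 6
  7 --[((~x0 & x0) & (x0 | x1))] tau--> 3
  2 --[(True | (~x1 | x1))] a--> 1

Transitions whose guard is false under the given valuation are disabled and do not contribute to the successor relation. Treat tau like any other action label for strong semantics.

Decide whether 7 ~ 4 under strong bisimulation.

Refine partition for ~:
  round 0: {{0,1,2,3,4,5,6,7}}
  round 1: {{0},{1},{2},{3,4,6},{5,7}}
  round 2: {{0},{1},{2},{3,4,6},{5},{7}}
Fixed point at round 3; 6 class(es).
class of 7: {7}; class of 4: {3,4,6}

Answer: NOT BISIMILAR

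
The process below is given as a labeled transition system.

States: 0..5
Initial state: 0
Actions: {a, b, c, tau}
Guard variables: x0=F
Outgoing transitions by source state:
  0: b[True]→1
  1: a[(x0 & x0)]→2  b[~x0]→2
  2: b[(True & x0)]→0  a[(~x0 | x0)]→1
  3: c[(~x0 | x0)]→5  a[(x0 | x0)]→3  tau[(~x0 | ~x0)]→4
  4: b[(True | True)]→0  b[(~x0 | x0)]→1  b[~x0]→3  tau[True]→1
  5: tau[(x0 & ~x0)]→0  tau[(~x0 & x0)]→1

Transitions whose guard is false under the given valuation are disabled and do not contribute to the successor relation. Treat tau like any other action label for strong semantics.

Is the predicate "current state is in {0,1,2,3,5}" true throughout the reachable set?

Answer: INVARIANT HOLDS

Analysis:
Inv-set: {0,1,2,3,5}
Reach set: {0,1,2}
  0: safe
  1: safe
  2: safe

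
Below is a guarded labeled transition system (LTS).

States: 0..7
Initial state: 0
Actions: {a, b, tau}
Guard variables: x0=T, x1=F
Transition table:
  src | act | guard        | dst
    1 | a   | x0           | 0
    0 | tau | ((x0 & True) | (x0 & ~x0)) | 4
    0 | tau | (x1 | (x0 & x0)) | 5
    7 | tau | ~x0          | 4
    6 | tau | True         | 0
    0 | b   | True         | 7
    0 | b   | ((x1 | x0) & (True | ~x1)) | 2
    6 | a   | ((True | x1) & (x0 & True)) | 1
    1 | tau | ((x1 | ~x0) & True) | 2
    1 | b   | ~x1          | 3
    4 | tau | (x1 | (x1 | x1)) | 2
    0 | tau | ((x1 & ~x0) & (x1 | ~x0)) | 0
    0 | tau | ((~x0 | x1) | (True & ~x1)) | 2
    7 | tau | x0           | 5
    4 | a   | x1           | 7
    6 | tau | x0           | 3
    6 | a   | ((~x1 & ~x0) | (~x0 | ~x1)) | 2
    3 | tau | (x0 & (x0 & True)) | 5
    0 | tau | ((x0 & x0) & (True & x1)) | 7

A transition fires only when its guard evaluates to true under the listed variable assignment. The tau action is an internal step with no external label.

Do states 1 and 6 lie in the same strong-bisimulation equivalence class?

Answer: NOT BISIMILAR

Working:
Compute ~ classes (split until stable):
  round 0: {{0,1,2,3,4,5,6,7}}
  round 1: {{0},{1},{2,4,5},{3,7},{6}}
stable after 2 split(s): 5 block(s)
[1]={1}  [6]={6}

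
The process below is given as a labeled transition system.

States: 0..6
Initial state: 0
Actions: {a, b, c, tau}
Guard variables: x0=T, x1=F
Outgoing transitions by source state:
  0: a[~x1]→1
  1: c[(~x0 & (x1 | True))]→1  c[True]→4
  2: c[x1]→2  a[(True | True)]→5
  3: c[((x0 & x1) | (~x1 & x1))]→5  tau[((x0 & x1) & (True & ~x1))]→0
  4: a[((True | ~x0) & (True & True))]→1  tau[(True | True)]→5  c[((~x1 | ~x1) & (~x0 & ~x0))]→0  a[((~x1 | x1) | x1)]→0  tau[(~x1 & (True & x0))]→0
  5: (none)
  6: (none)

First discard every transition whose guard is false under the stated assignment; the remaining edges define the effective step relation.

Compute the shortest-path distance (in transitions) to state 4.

Answer: 2

Analysis:
BFS to 4:
  L0 = {0}
  L1 = {1}
  L2 = {4}
depth(4)=2, e.g. a·c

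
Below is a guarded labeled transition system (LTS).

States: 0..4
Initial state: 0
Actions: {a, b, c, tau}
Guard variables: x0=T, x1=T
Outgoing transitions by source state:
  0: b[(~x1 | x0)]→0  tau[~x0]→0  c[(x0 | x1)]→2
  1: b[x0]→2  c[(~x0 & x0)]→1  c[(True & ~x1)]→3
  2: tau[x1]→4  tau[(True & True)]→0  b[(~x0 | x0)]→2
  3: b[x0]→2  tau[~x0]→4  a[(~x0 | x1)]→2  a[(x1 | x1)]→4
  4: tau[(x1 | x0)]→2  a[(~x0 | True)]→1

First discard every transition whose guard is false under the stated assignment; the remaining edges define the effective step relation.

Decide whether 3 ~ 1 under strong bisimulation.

Answer: NOT BISIMILAR

Working:
Bisimulation quotient by refinement:
  round 0: {{0,1,2,3,4}}
  round 1: {{0},{1},{2},{3},{4}}
Fixed point at round 2; 5 class(es).
3∈{3}, 1∈{1}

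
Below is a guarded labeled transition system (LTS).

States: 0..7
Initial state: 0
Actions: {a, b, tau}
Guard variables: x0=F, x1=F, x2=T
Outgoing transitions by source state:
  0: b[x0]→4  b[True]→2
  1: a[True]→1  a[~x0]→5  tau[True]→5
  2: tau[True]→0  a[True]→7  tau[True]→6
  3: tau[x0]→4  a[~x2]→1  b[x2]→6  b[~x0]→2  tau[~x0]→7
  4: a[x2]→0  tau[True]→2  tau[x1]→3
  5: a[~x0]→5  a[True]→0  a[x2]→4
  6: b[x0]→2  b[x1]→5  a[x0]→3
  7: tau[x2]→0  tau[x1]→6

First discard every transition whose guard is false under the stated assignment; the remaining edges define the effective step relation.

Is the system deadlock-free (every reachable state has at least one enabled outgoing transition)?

R = {0,2,6,7}
  0: b→2  [1 exit(s)]
  2: a→7  tau→0  tau→6  [3 exit(s)]
  6: ∅  [STUCK]
  7: tau→0  [1 exit(s)]
Path to 6: b·tau

Answer: DEADLOCK at state 6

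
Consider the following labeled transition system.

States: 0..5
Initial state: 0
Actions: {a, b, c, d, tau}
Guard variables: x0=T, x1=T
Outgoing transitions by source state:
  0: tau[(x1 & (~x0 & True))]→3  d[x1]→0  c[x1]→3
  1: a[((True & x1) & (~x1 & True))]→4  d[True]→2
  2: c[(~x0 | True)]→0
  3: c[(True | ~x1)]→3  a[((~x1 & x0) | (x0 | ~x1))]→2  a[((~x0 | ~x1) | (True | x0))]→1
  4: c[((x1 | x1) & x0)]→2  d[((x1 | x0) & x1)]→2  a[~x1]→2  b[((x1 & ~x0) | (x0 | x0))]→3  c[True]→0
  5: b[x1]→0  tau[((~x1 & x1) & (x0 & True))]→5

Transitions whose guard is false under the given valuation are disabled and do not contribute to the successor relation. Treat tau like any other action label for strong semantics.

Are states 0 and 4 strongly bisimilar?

Answer: NOT BISIMILAR

Analysis:
Refine partition for ~:
  π0 = {{0,1,2,3,4,5}}
  π1 = {{0},{1},{2},{3},{4},{5}}
stable after 2 split(s): 6 block(s)
0∈{0}, 4∈{4}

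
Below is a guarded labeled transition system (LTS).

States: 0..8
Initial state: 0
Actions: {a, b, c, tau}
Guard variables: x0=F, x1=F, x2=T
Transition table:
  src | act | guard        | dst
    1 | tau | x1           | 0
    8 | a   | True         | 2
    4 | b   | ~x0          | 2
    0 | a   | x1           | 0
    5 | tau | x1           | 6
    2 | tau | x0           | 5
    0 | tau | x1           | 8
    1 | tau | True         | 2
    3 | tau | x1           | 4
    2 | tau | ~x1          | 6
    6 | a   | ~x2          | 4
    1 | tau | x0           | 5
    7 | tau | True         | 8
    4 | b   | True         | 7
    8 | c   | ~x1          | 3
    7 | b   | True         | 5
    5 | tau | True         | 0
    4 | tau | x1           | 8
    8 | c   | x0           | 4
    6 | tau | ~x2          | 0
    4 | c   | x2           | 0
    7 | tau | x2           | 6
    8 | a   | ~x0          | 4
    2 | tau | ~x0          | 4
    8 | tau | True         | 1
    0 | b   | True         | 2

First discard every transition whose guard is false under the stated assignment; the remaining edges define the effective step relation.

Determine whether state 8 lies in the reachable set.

Answer: REACHABLE

Working:
After dropping false guards: 15 live edges.
Layer 0: {0}
Layer 1: {2}  total {0,2}
Layer 2: {4,6}  total {0,2,4,6}
Layer 3: {7}  total {0,2,4,6,7}
Layer 4: {5,8}  total {0,2,4,5,6,7,8}
Layer 5: {1,3}  total {0,1,2,3,4,5,6,7,8}
Reach set: {0,1,2,3,4,5,6,7,8}
Path to 8: b·tau·b·tau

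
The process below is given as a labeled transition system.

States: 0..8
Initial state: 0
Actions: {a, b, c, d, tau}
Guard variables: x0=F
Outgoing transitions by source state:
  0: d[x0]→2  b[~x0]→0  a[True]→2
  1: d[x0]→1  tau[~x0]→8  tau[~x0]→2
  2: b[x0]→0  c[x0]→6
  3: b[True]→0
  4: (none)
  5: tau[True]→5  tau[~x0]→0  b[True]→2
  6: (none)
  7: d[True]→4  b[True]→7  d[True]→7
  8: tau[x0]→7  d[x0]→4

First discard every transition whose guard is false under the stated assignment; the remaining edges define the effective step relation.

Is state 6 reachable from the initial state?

Answer: UNREACHABLE

Working:
After dropping false guards: 11 live edges.
depth 0: {0}
depth 1: {2}  total {0,2}
R = {0,2}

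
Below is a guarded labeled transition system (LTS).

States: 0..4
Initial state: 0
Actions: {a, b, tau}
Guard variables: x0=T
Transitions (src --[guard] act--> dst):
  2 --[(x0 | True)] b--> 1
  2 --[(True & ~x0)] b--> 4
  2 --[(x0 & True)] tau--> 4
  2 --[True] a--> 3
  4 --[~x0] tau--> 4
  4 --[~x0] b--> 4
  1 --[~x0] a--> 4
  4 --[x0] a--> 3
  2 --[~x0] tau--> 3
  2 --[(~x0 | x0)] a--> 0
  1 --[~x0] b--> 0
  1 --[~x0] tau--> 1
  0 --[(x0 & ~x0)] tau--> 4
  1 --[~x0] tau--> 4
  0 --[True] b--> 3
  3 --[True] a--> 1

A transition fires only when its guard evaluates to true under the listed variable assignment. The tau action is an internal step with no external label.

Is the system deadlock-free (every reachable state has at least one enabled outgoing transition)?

Answer: DEADLOCK at state 1

Working:
Reach set: {0,1,3}
  0: b→3  [1 exit(s)]
  1: ∅  [deadlock]
  3: a→1  [1 exit(s)]
trace reaching 1: b·a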